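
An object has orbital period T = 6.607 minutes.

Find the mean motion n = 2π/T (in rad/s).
T = 6.607 minutes = 396.42 s
n = 2π / 396.42 s = 0.0158498 rad/s ≈ 0.01585 rad/s

Final answer: n = 0.01585 rad/s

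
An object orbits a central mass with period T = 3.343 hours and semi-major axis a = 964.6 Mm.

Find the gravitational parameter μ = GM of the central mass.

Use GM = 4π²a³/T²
T = 3.343 hours = 12034.8 s
a = 964.6 Mm = 9.646 × 10^8 m
a³ = 8.97515 × 10^26 m³
T² = 1.44836 × 10^8 s²
GM = 4π² × (8.97515 × 10^26) / (1.44836 × 10^8) = 2.44638 × 10^20 m³/s²
GM ≈ 2.446 × 10^20 m³/s²

Final answer: GM = 2.446 × 10^20 m³/s²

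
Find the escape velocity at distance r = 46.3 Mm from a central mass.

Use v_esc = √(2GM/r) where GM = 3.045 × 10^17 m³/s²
r = 46.3 Mm = 4.63 × 10^7 m
GM = 3.045 × 10^17 m³/s²
2GM/r = 2 × (3.045 × 10^17) / (4.63 × 10^7) = 1.31533 × 10^10 m²/s²
v_esc = √(2GM/r) = 114688 m/s ≈ 114.7 km/s

Final answer: 114.7 km/s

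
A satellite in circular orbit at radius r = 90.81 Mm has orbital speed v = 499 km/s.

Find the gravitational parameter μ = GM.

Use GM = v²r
r = 90.81 Mm = 9.081 × 10^7 m
v = 499 km/s = 499000 m/s
v² = 2.49001 × 10^11 m²/s²
GM = v²r = 2.49001 × 10^11 × 9.081 × 10^7 = 2.26118 × 10^19 m³/s²
GM ≈ 2.261 × 10^19 m³/s²

Final answer: GM = 2.261 × 10^19 m³/s²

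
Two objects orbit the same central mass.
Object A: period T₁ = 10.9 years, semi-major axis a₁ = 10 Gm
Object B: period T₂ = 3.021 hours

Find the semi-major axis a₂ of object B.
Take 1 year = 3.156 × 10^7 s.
T₁ = 10.9 years = 3.44004 × 10^8 s
T₂ = 3.021 hours = 10875.6 s
a₁ = 10 Gm = 1 × 10^10 m
Kepler's third law: (T₂/T₁)² = (a₂/a₁)³  ⇒  a₂ = a₁ (T₂/T₁)^(2/3)
T₂/T₁ = 3.16147 × 10^-5
(T₂/T₁)^(2/3) = 0.000999831
a₂ = 1 × 10^10 m × 0.000999831 = 9.99831 × 10^6 m ≈ 9.998 Mm

Final answer: a₂ = 9.998 Mm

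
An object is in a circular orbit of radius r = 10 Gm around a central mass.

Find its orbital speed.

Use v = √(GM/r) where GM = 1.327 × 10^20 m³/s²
r = 10 Gm = 1 × 10^10 m
GM = 1.327 × 10^20 m³/s²
GM/r = (1.327 × 10^20) / (1 × 10^10) = 1.327 × 10^10 m²/s²
v = √(GM/r) = 115195 m/s ≈ 115.2 km/s

Final answer: 115.2 km/s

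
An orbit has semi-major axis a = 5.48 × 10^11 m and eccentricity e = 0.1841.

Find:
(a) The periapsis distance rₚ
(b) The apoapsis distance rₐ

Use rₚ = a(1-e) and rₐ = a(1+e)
a = 5.48 × 10^11 m
e = 0.1841:  1 − e = 0.8159,  1 + e = 1.1841
(a) rₚ = a(1 − e) = 5.48 × 10^11 m × 0.8159 = 4.47113 × 10^11 m ≈ 4.471 × 10^11 m
(b) rₐ = a(1 + e) = 5.48 × 10^11 m × 1.1841 = 6.48887 × 10^11 m ≈ 6.489 × 10^11 m

Final answer:
(a) rₚ = 4.471 × 10^11 m
(b) rₐ = 6.489 × 10^11 m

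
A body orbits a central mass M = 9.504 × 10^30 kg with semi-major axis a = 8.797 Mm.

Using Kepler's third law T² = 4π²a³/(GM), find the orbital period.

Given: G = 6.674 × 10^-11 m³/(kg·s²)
M = 9.504 × 10^30 kg
GM = G × M = 6.674 × 10^-11 × 9.504 × 10^30 = 6.34297 × 10^20 m³/s²
a = 8.797 Mm = 8.797 × 10^6 m
a³ = 6.80775 × 10^20 m³
T = 2π √(a³/GM) = 2π √((6.80775 × 10^20) / (6.34297 × 10^20)) = 2π × 1.03599 s
T = 6.50932 s ≈ 6.509 seconds

Final answer: 6.509 seconds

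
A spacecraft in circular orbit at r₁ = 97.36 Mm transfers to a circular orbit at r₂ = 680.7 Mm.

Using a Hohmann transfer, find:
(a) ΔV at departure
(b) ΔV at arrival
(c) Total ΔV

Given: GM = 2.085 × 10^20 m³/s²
r₁ = 97.36 Mm = 9.736 × 10^7 m
r₂ = 680.7 Mm = 6.807 × 10^8 m
GM = 2.085 × 10^20 m³/s²
Transfer ellipse: a_t = (r₁ + r₂)/2 = 3.8903 × 10^8 m
Circular speed at r₁: v₁ = √(GM/r₁) = 1.4634 × 10^6 m/s
Transfer speed at r₁ (periapsis): v₁ₜ = √(GM(2/r₁ − 1/a_t)) = 1.93575 × 10^6 m/s
(a) ΔV₁ = v₁ₜ − v₁ = 472350 m/s ≈ 472.4 km/s
Circular speed at r₂: v₂ = √(GM/r₂) = 553446 m/s
Transfer speed at r₂ (apoapsis): v₂ₜ = √(GM(2/r₂ − 1/a_t)) = 276869 m/s
(b) ΔV₂ = v₂ − v₂ₜ = 276577 m/s ≈ 276.6 km/s
(c) ΔV_total = ΔV₁ + ΔV₂ = 748927 m/s ≈ 748.9 km/s

Final answer:
(a) ΔV₁ = 472.4 km/s
(b) ΔV₂ = 276.6 km/s
(c) ΔV_total = 748.9 km/s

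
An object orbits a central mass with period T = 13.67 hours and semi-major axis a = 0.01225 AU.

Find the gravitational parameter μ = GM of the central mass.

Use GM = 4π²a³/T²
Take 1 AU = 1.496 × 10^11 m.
T = 13.67 hours = 49212 s
a = 0.01225 AU = 1.8326 × 10^9 m
a³ = 6.15465 × 10^27 m³
T² = 2.42182 × 10^9 s²
GM = 4π² × (6.15465 × 10^27) / (2.42182 × 10^9) = 1.00328 × 10^20 m³/s²
GM ≈ 1.003 × 10^20 m³/s²

Final answer: GM = 1.003 × 10^20 m³/s²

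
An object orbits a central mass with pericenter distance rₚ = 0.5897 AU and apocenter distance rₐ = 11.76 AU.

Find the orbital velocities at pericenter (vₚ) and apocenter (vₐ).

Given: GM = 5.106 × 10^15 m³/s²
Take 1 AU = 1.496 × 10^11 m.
rₚ = 0.5897 AU = 8.82191 × 10^10 m
rₐ = 11.76 AU = 1.7593 × 10^12 m
GM = 5.106 × 10^15 m³/s²
a = (rₚ + rₐ)/2 = 9.23758 × 10^11 m
Vis-viva: v² = GM (2/r − 1/a)
vₚ² = 5.106 × 10^15 × (2.26708 × 10^-11 − 1.08254 × 10^-12) = 110230 m²/s²
vₚ = 332.009 m/s ≈ 332 m/s
vₐ² = 5.106 × 10^15 × (1.13682 × 10^-12 − 1.08254 × 10^-12) = 277.17 m²/s²
vₐ = 16.6484 m/s ≈ 16.65 m/s

Final answer: vₚ = 332 m/s, vₐ = 16.65 m/s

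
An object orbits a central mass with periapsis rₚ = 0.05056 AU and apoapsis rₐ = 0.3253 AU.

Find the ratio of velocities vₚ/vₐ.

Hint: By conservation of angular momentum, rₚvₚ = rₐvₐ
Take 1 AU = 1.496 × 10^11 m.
rₚ = 0.05056 AU = 7.56378 × 10^9 m
rₐ = 0.3253 AU = 4.86649 × 10^10 m
rₚvₚ = rₐvₐ  ⇒  vₚ/vₐ = rₐ/rₚ
vₚ/vₐ = (4.86649 × 10^10) / (7.56378 × 10^9) = 6.43394

Final answer: vₚ/vₐ = 6.434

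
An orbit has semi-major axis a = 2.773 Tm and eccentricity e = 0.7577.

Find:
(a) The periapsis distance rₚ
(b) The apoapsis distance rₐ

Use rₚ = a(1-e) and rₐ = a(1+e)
a = 2.773 Tm = 2.773 × 10^12 m
e = 0.7577:  1 − e = 0.2423,  1 + e = 1.7577
(a) rₚ = a(1 − e) = 2.773 × 10^12 m × 0.2423 = 6.71898 × 10^11 m ≈ 671.9 Gm
(b) rₐ = a(1 + e) = 2.773 × 10^12 m × 1.7577 = 4.8741 × 10^12 m ≈ 4.874 Tm

Final answer:
(a) rₚ = 671.9 Gm
(b) rₐ = 4.874 Tm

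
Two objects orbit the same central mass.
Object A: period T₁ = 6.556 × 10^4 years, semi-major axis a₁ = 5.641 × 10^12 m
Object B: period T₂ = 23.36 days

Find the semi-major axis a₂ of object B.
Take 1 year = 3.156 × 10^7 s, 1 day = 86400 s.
T₁ = 6.556 × 10^4 years = 2.06907 × 10^12 s
T₂ = 23.36 days = 2.0183 × 10^6 s
a₁ = 5.641 × 10^12 m
Kepler's third law: (T₂/T₁)² = (a₂/a₁)³  ⇒  a₂ = a₁ (T₂/T₁)^(2/3)
T₂/T₁ = 9.75463 × 10^-7
(T₂/T₁)^(2/3) = 9.83574 × 10^-5
a₂ = 5.641 × 10^12 m × 9.83574 × 10^-5 = 5.54834 × 10^8 m ≈ 5.548 × 10^8 m

Final answer: a₂ = 5.548 × 10^8 m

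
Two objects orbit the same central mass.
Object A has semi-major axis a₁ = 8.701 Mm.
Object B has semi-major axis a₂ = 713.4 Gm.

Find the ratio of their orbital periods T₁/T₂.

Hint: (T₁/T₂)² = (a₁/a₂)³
a₁ = 8.701 Mm = 8.701 × 10^6 m
a₂ = 713.4 Gm = 7.134 × 10^11 m
a₁/a₂ = 1.21965 × 10^-5
T₁/T₂ = (a₁/a₂)^(3/2) = (1.21965 × 10^-5)^1.5 = 4.25946 × 10^-8

Final answer: T₁/T₂ = 4.259 × 10^-8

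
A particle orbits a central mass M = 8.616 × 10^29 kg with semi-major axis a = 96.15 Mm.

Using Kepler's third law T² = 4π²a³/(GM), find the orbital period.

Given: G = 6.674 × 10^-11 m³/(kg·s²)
M = 8.616 × 10^29 kg
GM = G × M = 6.674 × 10^-11 × 8.616 × 10^29 = 5.75032 × 10^19 m³/s²
a = 96.15 Mm = 9.615 × 10^7 m
a³ = 8.8889 × 10^23 m³
T = 2π √(a³/GM) = 2π √((8.8889 × 10^23) / (5.75032 × 10^19)) = 2π × 124.331 s
T = 781.192 s ≈ 13.02 minutes

Final answer: 13.02 minutes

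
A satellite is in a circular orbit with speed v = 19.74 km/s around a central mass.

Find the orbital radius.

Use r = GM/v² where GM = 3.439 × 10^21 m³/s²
v = 19.74 km/s = 19740 m/s
GM = 3.439 × 10^21 m³/s²
v² = 3.89668 × 10^8 m²/s²
r = GM/v² = (3.439 × 10^21) / (3.89668 × 10^8) = 8.82547 × 10^12 m ≈ 8.825 Tm

Final answer: 8.825 Tm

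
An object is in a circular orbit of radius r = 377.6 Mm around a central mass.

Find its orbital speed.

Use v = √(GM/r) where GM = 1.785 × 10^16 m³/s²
r = 377.6 Mm = 3.776 × 10^8 m
GM = 1.785 × 10^16 m³/s²
GM/r = (1.785 × 10^16) / (3.776 × 10^8) = 4.72722 × 10^7 m²/s²
v = √(GM/r) = 6875.48 m/s ≈ 6.875 km/s

Final answer: 6.875 km/s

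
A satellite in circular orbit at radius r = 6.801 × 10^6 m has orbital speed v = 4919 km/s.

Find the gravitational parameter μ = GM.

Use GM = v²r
r = 6.801 × 10^6 m
v = 4919 km/s = 4.919 × 10^6 m/s
v² = 2.41966 × 10^13 m²/s²
GM = v²r = 2.41966 × 10^13 × 6.801 × 10^6 = 1.64561 × 10^20 m³/s²
GM ≈ 1.646 × 10^20 m³/s²

Final answer: GM = 1.646 × 10^20 m³/s²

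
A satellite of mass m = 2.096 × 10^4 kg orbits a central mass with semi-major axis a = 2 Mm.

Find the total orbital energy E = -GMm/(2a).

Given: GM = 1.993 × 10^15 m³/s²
a = 2 Mm = 2 × 10^6 m
GM = 1.993 × 10^15 m³/s²
2a = 4 × 10^6 m
GMm = 1.993 × 10^15 × 20960 = 4.17733 × 10^19 m³·kg/s²
E = −GMm/(2a) = -1.04433 × 10^13 J ≈ -10.44 TJ

Final answer: -10.44 TJ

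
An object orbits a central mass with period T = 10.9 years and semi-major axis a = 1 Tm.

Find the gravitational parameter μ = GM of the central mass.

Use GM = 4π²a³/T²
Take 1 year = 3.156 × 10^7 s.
T = 10.9 years = 3.44004 × 10^8 s
a = 1 Tm = 1 × 10^12 m
a³ = 1 × 10^36 m³
T² = 1.18339 × 10^17 s²
GM = 4π² × (1 × 10^36) / (1.18339 × 10^17) = 3.33605 × 10^20 m³/s²
GM ≈ 3.336 × 10^20 m³/s²

Final answer: GM = 3.336 × 10^20 m³/s²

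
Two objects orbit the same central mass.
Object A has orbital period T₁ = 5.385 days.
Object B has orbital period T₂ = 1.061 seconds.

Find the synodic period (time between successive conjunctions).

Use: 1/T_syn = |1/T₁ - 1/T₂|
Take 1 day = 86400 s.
T₁ = 5.385 days = 465264 s
T₂ = 1.061 seconds
1/T₁ = 2.14932 × 10^-6 s⁻¹
1/T₂ = 0.942507 s⁻¹
|1/T₁ − 1/T₂| = 0.942505 s⁻¹
T_syn = 1 / |1/T₁ − 1/T₂| = 1.061 s ≈ 1.061 seconds

Final answer: T_syn = 1.061 seconds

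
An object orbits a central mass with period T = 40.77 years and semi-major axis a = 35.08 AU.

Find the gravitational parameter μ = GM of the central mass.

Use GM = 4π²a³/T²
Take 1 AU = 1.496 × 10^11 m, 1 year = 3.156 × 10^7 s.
T = 40.77 years = 1.2867 × 10^9 s
a = 35.08 AU = 5.24797 × 10^12 m
a³ = 1.44535 × 10^38 m³
T² = 1.6556 × 10^18 s²
GM = 4π² × (1.44535 × 10^38) / (1.6556 × 10^18) = 3.4465 × 10^21 m³/s²
GM ≈ 3.446 × 10^21 m³/s²

Final answer: GM = 3.446 × 10^21 m³/s²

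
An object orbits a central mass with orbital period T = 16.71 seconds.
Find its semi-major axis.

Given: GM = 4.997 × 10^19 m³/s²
T = 16.71 seconds
GM = 4.997 × 10^19 m³/s²
Kepler's third law: a³ = GM T² / (4π²)
T² = 279.224 s²
a³ = (4.997 × 10^19) × 279.224 / (4π²) = 3.53429 × 10^20 m³
a = (a³)^(1/3) = 7.07024 × 10^6 m ≈ 7.07 Mm

Final answer: 7.07 Mm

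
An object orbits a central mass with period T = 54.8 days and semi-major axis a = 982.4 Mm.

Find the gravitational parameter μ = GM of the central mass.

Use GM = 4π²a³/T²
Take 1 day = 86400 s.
T = 54.8 days = 4.73472 × 10^6 s
a = 982.4 Mm = 9.824 × 10^8 m
a³ = 9.48124 × 10^26 m³
T² = 2.24176 × 10^13 s²
GM = 4π² × (9.48124 × 10^26) / (2.24176 × 10^13) = 1.66969 × 10^15 m³/s²
GM ≈ 1.67 × 10^15 m³/s²

Final answer: GM = 1.67 × 10^15 m³/s²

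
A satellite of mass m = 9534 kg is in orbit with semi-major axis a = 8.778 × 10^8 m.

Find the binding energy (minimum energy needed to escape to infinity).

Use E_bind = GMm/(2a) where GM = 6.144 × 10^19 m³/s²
a = 8.778 × 10^8 m
GM = 6.144 × 10^19 m³/s²
m = 9534 kg
GMm = 6.144 × 10^19 × 9534 = 5.85769 × 10^23 m³·kg/s²
2a = 1.7556 × 10^9 m
E_bind = GMm/(2a) = 3.33657 × 10^14 J ≈ 333.7 TJ

Final answer: 333.7 TJ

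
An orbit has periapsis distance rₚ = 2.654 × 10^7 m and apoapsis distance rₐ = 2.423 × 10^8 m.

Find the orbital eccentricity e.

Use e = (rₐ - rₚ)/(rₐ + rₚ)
rₚ = 2.654 × 10^7 m
rₐ = 2.423 × 10^8 m
rₐ − rₚ = 2.1576 × 10^8 m
rₐ + rₚ = 2.6884 × 10^8 m
e = (rₐ − rₚ)/(rₐ + rₚ) = 0.802559

Final answer: e = 0.8026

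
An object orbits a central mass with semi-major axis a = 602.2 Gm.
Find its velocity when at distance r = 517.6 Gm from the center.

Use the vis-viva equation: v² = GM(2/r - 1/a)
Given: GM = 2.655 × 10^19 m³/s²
a = 602.2 Gm = 6.022 × 10^11 m
r = 517.6 Gm = 5.176 × 10^11 m
GM = 2.655 × 10^19 m³/s²
2/r − 1/a = 3.86399 × 10^-12 − 1.66058 × 10^-12 = 2.20341 × 10^-12 m⁻¹
v² = GM (2/r − 1/a) = 5.85005 × 10^7 m²/s²
v = 7648.56 m/s ≈ 7.649 km/s

Final answer: 7.649 km/s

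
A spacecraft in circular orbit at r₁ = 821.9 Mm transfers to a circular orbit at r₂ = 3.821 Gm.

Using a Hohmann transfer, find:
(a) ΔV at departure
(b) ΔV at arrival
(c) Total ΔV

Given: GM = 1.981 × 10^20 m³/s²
r₁ = 821.9 Mm = 8.219 × 10^8 m
r₂ = 3.821 Gm = 3.821 × 10^9 m
GM = 1.981 × 10^20 m³/s²
Transfer ellipse: a_t = (r₁ + r₂)/2 = 2.32145 × 10^9 m
Circular speed at r₁: v₁ = √(GM/r₁) = 490945 m/s
Transfer speed at r₁ (periapsis): v₁ₜ = √(GM(2/r₁ − 1/a_t)) = 629856 m/s
(a) ΔV₁ = v₁ₜ − v₁ = 138912 m/s ≈ 138.9 km/s
Circular speed at r₂: v₂ = √(GM/r₂) = 227695 m/s
Transfer speed at r₂ (apoapsis): v₂ₜ = √(GM(2/r₂ − 1/a_t)) = 135483 m/s
(b) ΔV₂ = v₂ − v₂ₜ = 92212.5 m/s ≈ 92.21 km/s
(c) ΔV_total = ΔV₁ + ΔV₂ = 231124 m/s ≈ 231.1 km/s

Final answer:
(a) ΔV₁ = 138.9 km/s
(b) ΔV₂ = 92.21 km/s
(c) ΔV_total = 231.1 km/s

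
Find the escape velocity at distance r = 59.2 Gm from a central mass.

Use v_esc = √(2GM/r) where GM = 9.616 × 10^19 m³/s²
r = 59.2 Gm = 5.92 × 10^10 m
GM = 9.616 × 10^19 m³/s²
2GM/r = 2 × (9.616 × 10^19) / (5.92 × 10^10) = 3.24865 × 10^9 m²/s²
v_esc = √(2GM/r) = 56996.9 m/s ≈ 57 km/s

Final answer: 57 km/s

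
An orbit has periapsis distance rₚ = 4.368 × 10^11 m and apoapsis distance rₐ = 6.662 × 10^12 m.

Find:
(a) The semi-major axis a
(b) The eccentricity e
rₚ = 4.368 × 10^11 m
rₐ = 6.662 × 10^12 m
(a) a = (rₚ + rₐ)/2 = 3.5494 × 10^12 m ≈ 3.549 × 10^12 m
(b) e = (rₐ − rₚ)/(rₐ + rₚ) = (6.2252 × 10^12) / (7.0988 × 10^12) = 0.876937

Final answer:
(a) a = 3.549 × 10^12 m
(b) e = 0.8769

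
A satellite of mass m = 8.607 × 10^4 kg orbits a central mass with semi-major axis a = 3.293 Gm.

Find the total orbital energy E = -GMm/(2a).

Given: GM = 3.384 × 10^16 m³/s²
a = 3.293 Gm = 3.293 × 10^9 m
GM = 3.384 × 10^16 m³/s²
2a = 6.586 × 10^9 m
GMm = 3.384 × 10^16 × 86070 = 2.91261 × 10^21 m³·kg/s²
E = −GMm/(2a) = -4.42242 × 10^11 J ≈ -442.2 GJ

Final answer: -442.2 GJ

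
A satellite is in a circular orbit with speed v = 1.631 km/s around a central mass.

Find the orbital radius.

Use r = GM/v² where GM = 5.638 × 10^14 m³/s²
v = 1.631 km/s = 1631 m/s
GM = 5.638 × 10^14 m³/s²
v² = 2.66016 × 10^6 m²/s²
r = GM/v² = (5.638 × 10^14) / (2.66016 × 10^6) = 2.11942 × 10^8 m ≈ 211.9 Mm

Final answer: 211.9 Mm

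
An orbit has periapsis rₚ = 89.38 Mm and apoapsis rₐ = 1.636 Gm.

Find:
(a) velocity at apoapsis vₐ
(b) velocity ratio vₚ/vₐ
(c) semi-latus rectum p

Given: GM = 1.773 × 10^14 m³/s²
rₚ = 89.38 Mm = 8.938 × 10^7 m
rₐ = 1.636 Gm = 1.636 × 10^9 m
GM = 1.773 × 10^14 m³/s²
a = (rₚ + rₐ)/2 = 8.6269 × 10^8 m
e = (rₐ − rₚ)/(rₐ + rₚ) = (1.54662 × 10^9) / (1.72538 × 10^9) = 0.896394
(a) vₐ² = GM (2/rₐ − 1/a) = 1.773 × 10^14 × (1.22249 × 10^-9 − 1.15916 × 10^-9) = 11228.2 m²/s²;  vₐ = 105.963 m/s ≈ 106 m/s
(b) vₚ/vₐ = rₐ/rₚ (angular momentum) = (1.636 × 10^9) / (8.938 × 10^7) = 18.3039 ≈ 18.3
(c) 1 − e² = 0.196478;  p = a(1 − e²) = 8.6269 × 10^8 × 0.196478 = 1.695 × 10^8 m ≈ 169.5 Mm

Final answer:
(a) velocity at apoapsis vₐ = 106 m/s
(b) velocity ratio vₚ/vₐ = 18.3
(c) semi-latus rectum p = 169.5 Mm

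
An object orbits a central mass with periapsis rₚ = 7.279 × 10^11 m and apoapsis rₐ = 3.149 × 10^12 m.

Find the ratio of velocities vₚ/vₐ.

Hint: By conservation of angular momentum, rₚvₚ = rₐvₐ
rₚ = 7.279 × 10^11 m
rₐ = 3.149 × 10^12 m
rₚvₚ = rₐvₐ  ⇒  vₚ/vₐ = rₐ/rₚ
vₚ/vₐ = (3.149 × 10^12) / (7.279 × 10^11) = 4.32614

Final answer: vₚ/vₐ = 4.326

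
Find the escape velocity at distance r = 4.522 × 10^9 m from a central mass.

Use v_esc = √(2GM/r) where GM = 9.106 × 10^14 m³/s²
r = 4.522 × 10^9 m
GM = 9.106 × 10^14 m³/s²
2GM/r = 2 × (9.106 × 10^14) / (4.522 × 10^9) = 402742 m²/s²
v_esc = √(2GM/r) = 634.62 m/s ≈ 634.6 m/s

Final answer: 634.6 m/s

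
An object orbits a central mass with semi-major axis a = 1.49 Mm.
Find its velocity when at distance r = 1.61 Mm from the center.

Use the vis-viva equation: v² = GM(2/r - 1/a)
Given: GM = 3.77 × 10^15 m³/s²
a = 1.49 Mm = 1.49 × 10^6 m
r = 1.61 Mm = 1.61 × 10^6 m
GM = 3.77 × 10^15 m³/s²
2/r − 1/a = 1.24224 × 10^-6 − 6.71141 × 10^-7 = 5.71095 × 10^-7 m⁻¹
v² = GM (2/r − 1/a) = 2.15303 × 10^9 m²/s²
v = 46400.7 m/s ≈ 46.4 km/s

Final answer: 46.4 km/s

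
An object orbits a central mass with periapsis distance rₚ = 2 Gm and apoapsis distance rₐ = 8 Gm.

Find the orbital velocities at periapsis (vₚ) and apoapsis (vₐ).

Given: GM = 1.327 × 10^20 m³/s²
rₚ = 2 Gm = 2 × 10^9 m
rₐ = 8 Gm = 8 × 10^9 m
GM = 1.327 × 10^20 m³/s²
a = (rₚ + rₐ)/2 = 5 × 10^9 m
Vis-viva: v² = GM (2/r − 1/a)
vₚ² = 1.327 × 10^20 × (1 × 10^-9 − 2 × 10^-10) = 1.0616 × 10^11 m²/s²
vₚ = 325822 m/s ≈ 325.8 km/s
vₐ² = 1.327 × 10^20 × (2.5 × 10^-10 − 2 × 10^-10) = 6.635 × 10^9 m²/s²
vₐ = 81455.5 m/s ≈ 81.46 km/s

Final answer: vₚ = 325.8 km/s, vₐ = 81.46 km/s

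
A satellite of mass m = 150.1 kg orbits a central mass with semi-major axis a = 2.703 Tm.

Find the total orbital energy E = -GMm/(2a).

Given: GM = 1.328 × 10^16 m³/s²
a = 2.703 Tm = 2.703 × 10^12 m
GM = 1.328 × 10^16 m³/s²
2a = 5.406 × 10^12 m
GMm = 1.328 × 10^16 × 150.1 = 1.99333 × 10^18 m³·kg/s²
E = −GMm/(2a) = -368725 J ≈ -368.7 kJ

Final answer: -368.7 kJ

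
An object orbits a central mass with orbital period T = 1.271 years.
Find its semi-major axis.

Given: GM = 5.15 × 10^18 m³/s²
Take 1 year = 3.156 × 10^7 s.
T = 1.271 years = 4.01128 × 10^7 s
GM = 5.15 × 10^18 m³/s²
Kepler's third law: a³ = GM T² / (4π²)
T² = 1.60903 × 10^15 s²
a³ = (5.15 × 10^18) × (1.60903 × 10^15) / (4π²) = 2.099 × 10^32 m³
a = (a³)^(1/3) = 5.94298 × 10^10 m ≈ 5.943 × 10^10 m

Final answer: 5.943 × 10^10 m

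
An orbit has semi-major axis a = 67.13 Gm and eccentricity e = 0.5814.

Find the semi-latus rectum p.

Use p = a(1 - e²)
a = 67.13 Gm = 6.713 × 10^10 m
e = 0.5814,  e² = 0.338026,  1 − e² = 0.661974
p = a(1 − e²) = 6.713 × 10^10 m × 0.661974 = 4.44383 × 10^10 m ≈ 44.44 Gm

Final answer: p = 44.44 Gm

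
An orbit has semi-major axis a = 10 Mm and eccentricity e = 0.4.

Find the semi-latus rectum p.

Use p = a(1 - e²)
a = 10 Mm = 1 × 10^7 m
e = 0.4,  e² = 0.16,  1 − e² = 0.84
p = a(1 − e²) = 1 × 10^7 m × 0.84 = 8.4 × 10^6 m ≈ 8.4 Mm

Final answer: p = 8.4 Mm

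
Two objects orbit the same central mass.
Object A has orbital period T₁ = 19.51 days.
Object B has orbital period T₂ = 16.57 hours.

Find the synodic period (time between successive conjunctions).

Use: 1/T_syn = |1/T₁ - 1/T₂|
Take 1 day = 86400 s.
T₁ = 19.51 days = 1.68566 × 10^6 s
T₂ = 16.57 hours = 59652 s
1/T₁ = 5.93238 × 10^-7 s⁻¹
1/T₂ = 1.67639 × 10^-5 s⁻¹
|1/T₁ − 1/T₂| = 1.61707 × 10^-5 s⁻¹
T_syn = 1 / |1/T₁ − 1/T₂| = 61840.4 s ≈ 17.18 hours

Final answer: T_syn = 17.18 hours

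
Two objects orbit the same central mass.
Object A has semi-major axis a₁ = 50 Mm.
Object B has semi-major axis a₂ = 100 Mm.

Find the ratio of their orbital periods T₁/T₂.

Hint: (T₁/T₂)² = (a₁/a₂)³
a₁ = 50 Mm = 5 × 10^7 m
a₂ = 100 Mm = 1 × 10^8 m
a₁/a₂ = 0.5
T₁/T₂ = (a₁/a₂)^(3/2) = (0.5)^1.5 = 0.353553

Final answer: T₁/T₂ = 0.3536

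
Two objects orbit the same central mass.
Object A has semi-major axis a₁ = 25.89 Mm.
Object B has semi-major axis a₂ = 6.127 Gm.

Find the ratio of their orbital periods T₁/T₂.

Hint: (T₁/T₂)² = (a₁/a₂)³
a₁ = 25.89 Mm = 2.589 × 10^7 m
a₂ = 6.127 Gm = 6.127 × 10^9 m
a₁/a₂ = 0.00422556
T₁/T₂ = (a₁/a₂)^(3/2) = (0.00422556)^1.5 = 0.00027468

Final answer: T₁/T₂ = 0.0002747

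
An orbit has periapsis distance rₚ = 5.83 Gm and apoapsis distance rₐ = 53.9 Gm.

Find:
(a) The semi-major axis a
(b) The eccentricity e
rₚ = 5.83 Gm = 5.83 × 10^9 m
rₐ = 53.9 Gm = 5.39 × 10^10 m
(a) a = (rₚ + rₐ)/2 = 2.9865 × 10^10 m ≈ 29.86 Gm
(b) e = (rₐ − rₚ)/(rₐ + rₚ) = (4.807 × 10^10) / (5.973 × 10^10) = 0.804788

Final answer:
(a) a = 29.86 Gm
(b) e = 0.8048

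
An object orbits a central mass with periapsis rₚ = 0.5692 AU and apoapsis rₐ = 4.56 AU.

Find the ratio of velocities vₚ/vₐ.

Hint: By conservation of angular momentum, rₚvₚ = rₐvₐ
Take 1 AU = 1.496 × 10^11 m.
rₚ = 0.5692 AU = 8.51523 × 10^10 m
rₐ = 4.56 AU = 6.82176 × 10^11 m
rₚvₚ = rₐvₐ  ⇒  vₚ/vₐ = rₐ/rₚ
vₚ/vₐ = (6.82176 × 10^11) / (8.51523 × 10^10) = 8.01124

Final answer: vₚ/vₐ = 8.011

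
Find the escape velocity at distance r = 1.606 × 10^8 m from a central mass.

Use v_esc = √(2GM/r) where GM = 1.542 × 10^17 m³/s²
r = 1.606 × 10^8 m
GM = 1.542 × 10^17 m³/s²
2GM/r = 2 × (1.542 × 10^17) / (1.606 × 10^8) = 1.9203 × 10^9 m²/s²
v_esc = √(2GM/r) = 43821.2 m/s ≈ 43.82 km/s

Final answer: 43.82 km/s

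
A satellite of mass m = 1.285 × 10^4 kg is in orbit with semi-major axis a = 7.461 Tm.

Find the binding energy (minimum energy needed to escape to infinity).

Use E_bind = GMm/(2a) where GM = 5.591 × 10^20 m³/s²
a = 7.461 Tm = 7.461 × 10^12 m
GM = 5.591 × 10^20 m³/s²
m = 1.285 × 10^4 kg
GMm = 5.591 × 10^20 × 12850 = 7.18443 × 10^24 m³·kg/s²
2a = 1.4922 × 10^13 m
E_bind = GMm/(2a) = 4.81466 × 10^11 J ≈ 481.5 GJ

Final answer: 481.5 GJ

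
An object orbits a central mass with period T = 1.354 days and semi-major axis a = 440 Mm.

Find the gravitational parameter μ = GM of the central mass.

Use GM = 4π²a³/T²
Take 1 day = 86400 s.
T = 1.354 days = 116986 s
a = 440 Mm = 4.4 × 10^8 m
a³ = 8.5184 × 10^25 m³
T² = 1.36856 × 10^10 s²
GM = 4π² × (8.5184 × 10^25) / (1.36856 × 10^10) = 2.45727 × 10^17 m³/s²
GM ≈ 2.457 × 10^17 m³/s²

Final answer: GM = 2.457 × 10^17 m³/s²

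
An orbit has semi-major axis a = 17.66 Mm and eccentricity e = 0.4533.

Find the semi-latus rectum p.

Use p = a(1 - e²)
a = 17.66 Mm = 1.766 × 10^7 m
e = 0.4533,  e² = 0.205481,  1 − e² = 0.794519
p = a(1 − e²) = 1.766 × 10^7 m × 0.794519 = 1.40312 × 10^7 m ≈ 14.03 Mm

Final answer: p = 14.03 Mm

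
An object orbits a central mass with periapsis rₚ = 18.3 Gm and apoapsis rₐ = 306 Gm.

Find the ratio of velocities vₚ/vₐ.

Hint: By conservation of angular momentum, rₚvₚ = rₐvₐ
rₚ = 18.3 Gm = 1.83 × 10^10 m
rₐ = 306 Gm = 3.06 × 10^11 m
rₚvₚ = rₐvₐ  ⇒  vₚ/vₐ = rₐ/rₚ
vₚ/vₐ = (3.06 × 10^11) / (1.83 × 10^10) = 16.7213

Final answer: vₚ/vₐ = 16.72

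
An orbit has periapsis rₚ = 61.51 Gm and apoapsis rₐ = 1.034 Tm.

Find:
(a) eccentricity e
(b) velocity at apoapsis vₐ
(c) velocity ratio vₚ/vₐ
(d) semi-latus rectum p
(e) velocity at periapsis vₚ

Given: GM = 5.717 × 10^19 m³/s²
rₚ = 61.51 Gm = 6.151 × 10^10 m
rₐ = 1.034 Tm = 1.034 × 10^12 m
GM = 5.717 × 10^19 m³/s²
a = (rₚ + rₐ)/2 = 5.47755 × 10^11 m
e = (rₐ − rₚ)/(rₐ + rₚ) = (9.7249 × 10^11) / (1.09551 × 10^12) = 0.887705
(a) e = 0.887705 ≈ 0.8877
(b) vₐ² = GM (2/rₐ − 1/a) = 5.717 × 10^19 × (1.93424 × 10^-12 − 1.82563 × 10^-12) = 6.20879 × 10^6 m²/s²;  vₐ = 2491.74 m/s ≈ 2.492 km/s
(c) vₚ/vₐ = rₐ/rₚ (angular momentum) = (1.034 × 10^12) / (6.151 × 10^10) = 16.8103 ≈ 16.81
(d) 1 − e² = 0.211979;  p = a(1 − e²) = 5.47755 × 10^11 × 0.211979 = 1.16113 × 10^11 m ≈ 116.1 Gm
(e) vₚ² = GM (2/rₚ − 1/a) = 5.717 × 10^19 × (3.2515 × 10^-11 − 1.82563 × 10^-12) = 1.75451 × 10^9 m²/s²;  vₚ = 41886.9 m/s ≈ 41.89 km/s

Final answer:
(a) eccentricity e = 0.8877
(b) velocity at apoapsis vₐ = 2.492 km/s
(c) velocity ratio vₚ/vₐ = 16.81
(d) semi-latus rectum p = 116.1 Gm
(e) velocity at periapsis vₚ = 41.89 km/s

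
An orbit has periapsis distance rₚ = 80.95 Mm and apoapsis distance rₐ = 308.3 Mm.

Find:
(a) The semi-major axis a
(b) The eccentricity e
rₚ = 80.95 Mm = 8.095 × 10^7 m
rₐ = 308.3 Mm = 3.083 × 10^8 m
(a) a = (rₚ + rₐ)/2 = 1.94625 × 10^8 m ≈ 194.6 Mm
(b) e = (rₐ − rₚ)/(rₐ + rₚ) = (2.2735 × 10^8) / (3.8925 × 10^8) = 0.584072

Final answer:
(a) a = 194.6 Mm
(b) e = 0.5841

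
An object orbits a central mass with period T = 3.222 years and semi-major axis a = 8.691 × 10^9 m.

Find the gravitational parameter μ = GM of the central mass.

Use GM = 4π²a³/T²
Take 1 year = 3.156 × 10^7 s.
T = 3.222 years = 1.01686 × 10^8 s
a = 8.691 × 10^9 m
a³ = 6.56461 × 10^29 m³
T² = 1.03401 × 10^16 s²
GM = 4π² × (6.56461 × 10^29) / (1.03401 × 10^16) = 2.50636 × 10^15 m³/s²
GM ≈ 2.506 × 10^15 m³/s²

Final answer: GM = 2.506 × 10^15 m³/s²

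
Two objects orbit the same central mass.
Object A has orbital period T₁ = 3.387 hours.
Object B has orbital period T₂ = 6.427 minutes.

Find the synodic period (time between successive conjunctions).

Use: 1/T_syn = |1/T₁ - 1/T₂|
T₁ = 3.387 hours = 12193.2 s
T₂ = 6.427 minutes = 385.62 s
1/T₁ = 8.20129 × 10^-5 s⁻¹
1/T₂ = 0.00259323 s⁻¹
|1/T₁ − 1/T₂| = 0.00251121 s⁻¹
T_syn = 1 / |1/T₁ − 1/T₂| = 398.214 s ≈ 6.637 minutes

Final answer: T_syn = 6.637 minutes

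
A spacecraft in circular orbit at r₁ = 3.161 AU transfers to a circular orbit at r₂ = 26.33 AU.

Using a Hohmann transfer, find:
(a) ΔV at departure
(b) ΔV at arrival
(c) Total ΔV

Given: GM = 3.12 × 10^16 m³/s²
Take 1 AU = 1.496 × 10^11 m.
r₁ = 3.161 AU = 4.72886 × 10^11 m
r₂ = 26.33 AU = 3.93897 × 10^12 m
GM = 3.12 × 10^16 m³/s²
Transfer ellipse: a_t = (r₁ + r₂)/2 = 2.20593 × 10^12 m
Circular speed at r₁: v₁ = √(GM/r₁) = 256.862 m/s
Transfer speed at r₁ (periapsis): v₁ₜ = √(GM(2/r₁ − 1/a_t)) = 343.238 m/s
(a) ΔV₁ = v₁ₜ − v₁ = 86.376 m/s ≈ 86.38 m/s
Circular speed at r₂: v₂ = √(GM/r₂) = 88.9992 m/s
Transfer speed at r₂ (apoapsis): v₂ₜ = √(GM(2/r₂ − 1/a_t)) = 41.2068 m/s
(b) ΔV₂ = v₂ − v₂ₜ = 47.7924 m/s ≈ 47.79 m/s
(c) ΔV_total = ΔV₁ + ΔV₂ = 134.168 m/s ≈ 134.2 m/s

Final answer:
(a) ΔV₁ = 86.38 m/s
(b) ΔV₂ = 47.79 m/s
(c) ΔV_total = 134.2 m/s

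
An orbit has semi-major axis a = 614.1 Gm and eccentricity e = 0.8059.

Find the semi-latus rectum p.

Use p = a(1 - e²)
a = 614.1 Gm = 6.141 × 10^11 m
e = 0.8059,  e² = 0.649475,  1 − e² = 0.350525
p = a(1 − e²) = 6.141 × 10^11 m × 0.350525 = 2.15258 × 10^11 m ≈ 215.3 Gm

Final answer: p = 215.3 Gm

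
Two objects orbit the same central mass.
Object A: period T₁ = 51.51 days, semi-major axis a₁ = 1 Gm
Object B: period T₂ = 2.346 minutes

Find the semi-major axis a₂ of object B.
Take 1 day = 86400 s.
T₁ = 51.51 days = 4.45046 × 10^6 s
T₂ = 2.346 minutes = 140.76 s
a₁ = 1 Gm = 1 × 10^9 m
Kepler's third law: (T₂/T₁)² = (a₂/a₁)³  ⇒  a₂ = a₁ (T₂/T₁)^(2/3)
T₂/T₁ = 3.16282 × 10^-5
(T₂/T₁)^(2/3) = 0.00100011
a₂ = 1 × 10^9 m × 0.00100011 = 1.00011 × 10^6 m ≈ 1 Mm

Final answer: a₂ = 1 Mm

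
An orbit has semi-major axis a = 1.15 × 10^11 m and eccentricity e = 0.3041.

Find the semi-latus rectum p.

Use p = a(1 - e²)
a = 1.15 × 10^11 m
e = 0.3041,  e² = 0.0924768,  1 − e² = 0.907523
p = a(1 − e²) = 1.15 × 10^11 m × 0.907523 = 1.04365 × 10^11 m ≈ 1.044 × 10^11 m

Final answer: p = 1.044 × 10^11 m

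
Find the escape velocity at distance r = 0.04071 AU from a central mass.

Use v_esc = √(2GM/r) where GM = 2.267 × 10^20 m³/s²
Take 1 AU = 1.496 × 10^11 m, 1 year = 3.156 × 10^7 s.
r = 0.04071 AU = 6.09022 × 10^9 m
GM = 2.267 × 10^20 m³/s²
2GM/r = 2 × (2.267 × 10^20) / (6.09022 × 10^9) = 7.44473 × 10^10 m²/s²
v_esc = √(2GM/r) = 272850 m/s ≈ 57.56 AU/year

Final answer: 57.56 AU/year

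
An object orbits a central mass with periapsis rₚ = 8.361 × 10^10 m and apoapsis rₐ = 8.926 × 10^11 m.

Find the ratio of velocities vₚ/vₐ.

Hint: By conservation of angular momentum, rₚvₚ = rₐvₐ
rₚ = 8.361 × 10^10 m
rₐ = 8.926 × 10^11 m
rₚvₚ = rₐvₐ  ⇒  vₚ/vₐ = rₐ/rₚ
vₚ/vₐ = (8.926 × 10^11) / (8.361 × 10^10) = 10.6758

Final answer: vₚ/vₐ = 10.68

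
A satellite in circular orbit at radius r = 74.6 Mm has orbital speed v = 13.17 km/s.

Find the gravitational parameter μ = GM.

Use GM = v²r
r = 74.6 Mm = 7.46 × 10^7 m
v = 13.17 km/s = 13170 m/s
v² = 1.73449 × 10^8 m²/s²
GM = v²r = 1.73449 × 10^8 × 7.46 × 10^7 = 1.29393 × 10^16 m³/s²
GM ≈ 1.294 × 10^16 m³/s²

Final answer: GM = 1.294 × 10^16 m³/s²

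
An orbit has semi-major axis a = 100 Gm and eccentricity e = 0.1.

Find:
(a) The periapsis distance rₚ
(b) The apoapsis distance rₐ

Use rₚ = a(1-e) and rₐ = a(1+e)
a = 100 Gm = 1 × 10^11 m
e = 0.1:  1 − e = 0.9,  1 + e = 1.1
(a) rₚ = a(1 − e) = 1 × 10^11 m × 0.9 = 9 × 10^10 m ≈ 90 Gm
(b) rₐ = a(1 + e) = 1 × 10^11 m × 1.1 = 1.1 × 10^11 m ≈ 110 Gm

Final answer:
(a) rₚ = 90 Gm
(b) rₐ = 110 Gm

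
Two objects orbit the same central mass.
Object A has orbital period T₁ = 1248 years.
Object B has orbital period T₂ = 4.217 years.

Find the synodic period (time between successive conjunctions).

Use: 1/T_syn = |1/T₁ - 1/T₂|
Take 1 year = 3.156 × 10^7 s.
T₁ = 1248 years = 3.93869 × 10^10 s
T₂ = 4.217 years = 1.33089 × 10^8 s
1/T₁ = 2.53892 × 10^-11 s⁻¹
1/T₂ = 7.5138 × 10^-9 s⁻¹
|1/T₁ − 1/T₂| = 7.48841 × 10^-9 s⁻¹
T_syn = 1 / |1/T₁ − 1/T₂| = 1.3354 × 10^8 s ≈ 4.231 years

Final answer: T_syn = 4.231 years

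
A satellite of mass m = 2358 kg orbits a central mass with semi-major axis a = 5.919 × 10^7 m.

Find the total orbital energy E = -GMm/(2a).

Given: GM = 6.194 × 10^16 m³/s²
a = 5.919 × 10^7 m
GM = 6.194 × 10^16 m³/s²
2a = 1.1838 × 10^8 m
GMm = 6.194 × 10^16 × 2358 = 1.46055 × 10^20 m³·kg/s²
E = −GMm/(2a) = -1.23378 × 10^12 J ≈ -1.234 TJ

Final answer: -1.234 TJ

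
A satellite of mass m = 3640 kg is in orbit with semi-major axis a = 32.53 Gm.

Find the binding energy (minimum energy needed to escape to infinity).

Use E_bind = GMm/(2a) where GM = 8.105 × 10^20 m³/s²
a = 32.53 Gm = 3.253 × 10^10 m
GM = 8.105 × 10^20 m³/s²
m = 3640 kg
GMm = 8.105 × 10^20 × 3640 = 2.95022 × 10^24 m³·kg/s²
2a = 6.506 × 10^10 m
E_bind = GMm/(2a) = 4.53461 × 10^13 J ≈ 45.35 TJ

Final answer: 45.35 TJ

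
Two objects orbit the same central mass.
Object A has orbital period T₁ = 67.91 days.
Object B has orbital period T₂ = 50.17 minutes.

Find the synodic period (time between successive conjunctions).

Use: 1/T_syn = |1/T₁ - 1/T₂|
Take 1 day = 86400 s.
T₁ = 67.91 days = 5.86742 × 10^6 s
T₂ = 50.17 minutes = 3010.2 s
1/T₁ = 1.70433 × 10^-7 s⁻¹
1/T₂ = 0.000332204 s⁻¹
|1/T₁ − 1/T₂| = 0.000332033 s⁻¹
T_syn = 1 / |1/T₁ − 1/T₂| = 3011.75 s ≈ 50.2 minutes

Final answer: T_syn = 50.2 minutes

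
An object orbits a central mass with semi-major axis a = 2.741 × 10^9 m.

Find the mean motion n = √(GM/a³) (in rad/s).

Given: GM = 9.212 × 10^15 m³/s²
a = 2.741 × 10^9 m
GM = 9.212 × 10^15 m³/s²
a³ = 2.05934 × 10^28 m³
GM/a³ = (9.212 × 10^15) / (2.05934 × 10^28) = 4.47329 × 10^-13 s⁻²
n = √(GM/a³) = 6.68826 × 10^-7 rad/s ≈ 6.688 × 10^-7 rad/s

Final answer: n = 6.688 × 10^-7 rad/s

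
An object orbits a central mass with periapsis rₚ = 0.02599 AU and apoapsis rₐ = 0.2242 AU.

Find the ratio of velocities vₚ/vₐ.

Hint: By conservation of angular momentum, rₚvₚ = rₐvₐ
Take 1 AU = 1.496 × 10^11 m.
rₚ = 0.02599 AU = 3.8881 × 10^9 m
rₐ = 0.2242 AU = 3.35403 × 10^10 m
rₚvₚ = rₐvₐ  ⇒  vₚ/vₐ = rₐ/rₚ
vₚ/vₐ = (3.35403 × 10^10) / (3.8881 × 10^9) = 8.62639

Final answer: vₚ/vₐ = 8.626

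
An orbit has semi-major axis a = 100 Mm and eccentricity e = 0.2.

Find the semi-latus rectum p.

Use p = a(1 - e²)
a = 100 Mm = 1 × 10^8 m
e = 0.2,  e² = 0.04,  1 − e² = 0.96
p = a(1 − e²) = 1 × 10^8 m × 0.96 = 9.6 × 10^7 m ≈ 96 Mm

Final answer: p = 96 Mm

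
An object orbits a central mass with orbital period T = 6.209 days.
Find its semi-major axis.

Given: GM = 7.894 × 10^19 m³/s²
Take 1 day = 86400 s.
T = 6.209 days = 536458 s
GM = 7.894 × 10^19 m³/s²
Kepler's third law: a³ = GM T² / (4π²)
T² = 2.87787 × 10^11 s²
a³ = (7.894 × 10^19) × (2.87787 × 10^11) / (4π²) = 5.75451 × 10^29 m³
a = (a³)^(1/3) = 8.31769 × 10^9 m ≈ 8.318 × 10^9 m

Final answer: 8.318 × 10^9 m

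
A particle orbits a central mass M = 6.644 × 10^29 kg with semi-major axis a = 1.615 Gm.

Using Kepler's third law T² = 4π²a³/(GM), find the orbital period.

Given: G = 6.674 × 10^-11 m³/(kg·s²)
M = 6.644 × 10^29 kg
GM = G × M = 6.674 × 10^-11 × 6.644 × 10^29 = 4.43421 × 10^19 m³/s²
a = 1.615 Gm = 1.615 × 10^9 m
a³ = 4.21228 × 10^27 m³
T = 2π √(a³/GM) = 2π √((4.21228 × 10^27) / (4.43421 × 10^19)) = 2π × 9746.55 s
T = 61239.4 s ≈ 17.01 hours

Final answer: 17.01 hours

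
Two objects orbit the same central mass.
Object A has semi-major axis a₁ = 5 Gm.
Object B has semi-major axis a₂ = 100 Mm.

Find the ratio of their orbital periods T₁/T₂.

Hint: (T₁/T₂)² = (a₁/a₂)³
a₁ = 5 Gm = 5 × 10^9 m
a₂ = 100 Mm = 1 × 10^8 m
a₁/a₂ = 50
T₁/T₂ = (a₁/a₂)^(3/2) = (50)^1.5 = 353.553

Final answer: T₁/T₂ = 353.6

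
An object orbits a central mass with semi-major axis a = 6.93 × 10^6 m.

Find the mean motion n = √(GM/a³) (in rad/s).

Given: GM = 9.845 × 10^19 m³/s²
a = 6.93 × 10^6 m
GM = 9.845 × 10^19 m³/s²
a³ = 3.32813 × 10^20 m³
GM/a³ = (9.845 × 10^19) / (3.32813 × 10^20) = 0.295812 s⁻²
n = √(GM/a³) = 0.543886 rad/s ≈ 0.5439 rad/s

Final answer: n = 0.5439 rad/s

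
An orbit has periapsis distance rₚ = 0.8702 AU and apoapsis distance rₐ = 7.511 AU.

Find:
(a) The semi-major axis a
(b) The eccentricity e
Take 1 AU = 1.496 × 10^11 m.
rₚ = 0.8702 AU = 1.30182 × 10^11 m
rₐ = 7.511 AU = 1.12365 × 10^12 m
(a) a = (rₚ + rₐ)/2 = 6.26914 × 10^11 m ≈ 4.191 AU
(b) e = (rₐ − rₚ)/(rₐ + rₚ) = (9.93464 × 10^11) / (1.25383 × 10^12) = 0.792345

Final answer:
(a) a = 4.191 AU
(b) e = 0.7923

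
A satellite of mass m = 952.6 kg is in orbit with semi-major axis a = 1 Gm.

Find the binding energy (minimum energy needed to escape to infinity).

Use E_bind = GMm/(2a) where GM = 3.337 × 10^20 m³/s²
a = 1 Gm = 1 × 10^9 m
GM = 3.337 × 10^20 m³/s²
m = 952.6 kg
GMm = 3.337 × 10^20 × 952.6 = 3.17883 × 10^23 m³·kg/s²
2a = 2 × 10^9 m
E_bind = GMm/(2a) = 1.58941 × 10^14 J ≈ 158.9 TJ

Final answer: 158.9 TJ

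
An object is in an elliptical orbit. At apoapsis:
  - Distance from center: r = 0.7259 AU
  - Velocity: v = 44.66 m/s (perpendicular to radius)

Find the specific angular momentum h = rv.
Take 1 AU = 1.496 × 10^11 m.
r = 0.7259 AU = 1.08595 × 10^11 m
v = 44.66 m/s
h = rv = 1.08595 × 10^11 × 44.66 = 4.84984 × 10^12 m²/s ≈ 4.85 × 10^12 m²/s

Final answer: h = 4.85 × 10^12 m²/s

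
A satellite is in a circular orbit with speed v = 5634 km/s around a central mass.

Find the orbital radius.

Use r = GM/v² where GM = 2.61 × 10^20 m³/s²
v = 5634 km/s = 5.634 × 10^6 m/s
GM = 2.61 × 10^20 m³/s²
v² = 3.1742 × 10^13 m²/s²
r = GM/v² = (2.61 × 10^20) / (3.1742 × 10^13) = 8.22256 × 10^6 m ≈ 8.223 Mm

Final answer: 8.223 Mm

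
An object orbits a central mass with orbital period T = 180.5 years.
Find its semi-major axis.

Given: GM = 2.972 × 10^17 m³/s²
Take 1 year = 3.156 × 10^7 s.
T = 180.5 years = 5.69658 × 10^9 s
GM = 2.972 × 10^17 m³/s²
Kepler's third law: a³ = GM T² / (4π²)
T² = 3.2451 × 10^19 s²
a³ = (2.972 × 10^17) × (3.2451 × 10^19) / (4π²) = 2.44297 × 10^35 m³
a = (a³)^(1/3) = 6.25133 × 10^11 m ≈ 6.251 × 10^11 m

Final answer: 6.251 × 10^11 m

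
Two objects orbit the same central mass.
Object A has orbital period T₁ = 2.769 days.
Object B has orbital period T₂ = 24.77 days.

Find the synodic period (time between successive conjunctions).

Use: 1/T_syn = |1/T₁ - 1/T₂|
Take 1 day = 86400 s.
T₁ = 2.769 days = 239242 s
T₂ = 24.77 days = 2.14013 × 10^6 s
1/T₁ = 4.17988 × 10^-6 s⁻¹
1/T₂ = 4.67262 × 10^-7 s⁻¹
|1/T₁ − 1/T₂| = 3.71261 × 10^-6 s⁻¹
T_syn = 1 / |1/T₁ − 1/T₂| = 269352 s ≈ 3.118 days

Final answer: T_syn = 3.118 days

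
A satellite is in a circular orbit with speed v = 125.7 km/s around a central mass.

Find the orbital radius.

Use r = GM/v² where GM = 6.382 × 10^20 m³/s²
v = 125.7 km/s = 125700 m/s
GM = 6.382 × 10^20 m³/s²
v² = 1.58005 × 10^10 m²/s²
r = GM/v² = (6.382 × 10^20) / (1.58005 × 10^10) = 4.03912 × 10^10 m ≈ 40.39 Gm

Final answer: 40.39 Gm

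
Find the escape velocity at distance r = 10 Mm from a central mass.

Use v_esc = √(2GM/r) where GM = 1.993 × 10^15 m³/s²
r = 10 Mm = 1 × 10^7 m
GM = 1.993 × 10^15 m³/s²
2GM/r = 2 × (1.993 × 10^15) / (1 × 10^7) = 3.986 × 10^8 m²/s²
v_esc = √(2GM/r) = 19965 m/s ≈ 19.96 km/s

Final answer: 19.96 km/s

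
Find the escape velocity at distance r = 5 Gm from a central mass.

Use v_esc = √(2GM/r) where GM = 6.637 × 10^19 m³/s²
r = 5 Gm = 5 × 10^9 m
GM = 6.637 × 10^19 m³/s²
2GM/r = 2 × (6.637 × 10^19) / (5 × 10^9) = 2.6548 × 10^10 m²/s²
v_esc = √(2GM/r) = 162936 m/s ≈ 162.9 km/s

Final answer: 162.9 km/s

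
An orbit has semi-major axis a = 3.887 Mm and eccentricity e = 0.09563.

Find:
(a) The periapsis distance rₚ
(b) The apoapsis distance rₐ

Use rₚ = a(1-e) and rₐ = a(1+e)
a = 3.887 Mm = 3.887 × 10^6 m
e = 0.09563:  1 − e = 0.90437,  1 + e = 1.09563
(a) rₚ = a(1 − e) = 3.887 × 10^6 m × 0.90437 = 3.51529 × 10^6 m ≈ 3.515 Mm
(b) rₐ = a(1 + e) = 3.887 × 10^6 m × 1.09563 = 4.25871 × 10^6 m ≈ 4.259 Mm

Final answer:
(a) rₚ = 3.515 Mm
(b) rₐ = 4.259 Mm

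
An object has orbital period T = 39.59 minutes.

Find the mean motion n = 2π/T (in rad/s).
T = 39.59 minutes = 2375.4 s
n = 2π / 2375.4 s = 0.00264511 rad/s ≈ 0.002645 rad/s

Final answer: n = 0.002645 rad/s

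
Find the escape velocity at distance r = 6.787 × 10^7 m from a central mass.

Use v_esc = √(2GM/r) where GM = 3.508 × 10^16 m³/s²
r = 6.787 × 10^7 m
GM = 3.508 × 10^16 m³/s²
2GM/r = 2 × (3.508 × 10^16) / (6.787 × 10^7) = 1.03374 × 10^9 m²/s²
v_esc = √(2GM/r) = 32151.8 m/s ≈ 32.15 km/s

Final answer: 32.15 km/s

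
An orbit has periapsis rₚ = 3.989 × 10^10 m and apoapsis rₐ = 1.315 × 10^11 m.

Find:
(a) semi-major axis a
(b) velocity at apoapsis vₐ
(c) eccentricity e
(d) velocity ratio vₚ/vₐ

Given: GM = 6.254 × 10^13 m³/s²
rₚ = 3.989 × 10^10 m
rₐ = 1.315 × 10^11 m
GM = 6.254 × 10^13 m³/s²
a = (rₚ + rₐ)/2 = 8.5695 × 10^10 m
e = (rₐ − rₚ)/(rₐ + rₚ) = (9.161 × 10^10) / (1.7139 × 10^11) = 0.534512
(a) a = 8.5695 × 10^10 m ≈ 8.569 × 10^10 m
(b) vₐ² = GM (2/rₐ − 1/a) = 6.254 × 10^13 × (1.52091 × 10^-11 − 1.16693 × 10^-11) = 221.381 m²/s²;  vₐ = 14.8789 m/s ≈ 14.88 m/s
(c) e = 0.534512 ≈ 0.5345
(d) vₚ/vₐ = rₐ/rₚ (angular momentum) = (1.315 × 10^11) / (3.989 × 10^10) = 3.29657 ≈ 3.297

Final answer:
(a) semi-major axis a = 8.569 × 10^10 m
(b) velocity at apoapsis vₐ = 14.88 m/s
(c) eccentricity e = 0.5345
(d) velocity ratio vₚ/vₐ = 3.297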